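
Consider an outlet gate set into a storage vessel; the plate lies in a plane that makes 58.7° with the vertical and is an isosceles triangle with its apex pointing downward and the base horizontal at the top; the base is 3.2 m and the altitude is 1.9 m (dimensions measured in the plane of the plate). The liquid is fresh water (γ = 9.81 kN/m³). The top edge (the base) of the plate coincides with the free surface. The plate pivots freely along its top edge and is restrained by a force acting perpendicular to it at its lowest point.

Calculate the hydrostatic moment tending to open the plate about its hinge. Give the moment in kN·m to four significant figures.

M ≈ 9.322 kN·m

γ = 9.81 kN/m³.
The plate makes 58.7° with the vertical, i.e. θ = 90° − 58.7° = 31.3° to the horizontal. Measuring y along the incline from the free-surface line, vertical depth h = y·sinθ with sinθ = 0.519519.
With the apex down, the centroid sits h/3 = 1.9/3 = 0.633333 m below the base (the top edge), so y_c = 0.633333 m and h_c = 0.633333 × 0.519519 = 0.329029 m.
A = ½ × 3.2 × 1.9 = 3.04 m².
Resultant F = γ·h_c·A = 9.81 × 0.329029 × 3.04 = 9.81243 kN.
I_c = b·h³/36 = 3.2 × 1.9³/36 = 0.609689 m⁴.
Centre of pressure: y_p = y_c + I_c/(y_c·A) = 0.633333 + 0.609689/(0.633333 × 3.04) = 0.633333 + 0.316667 = 0.95 m along the plane.
The resultant acts 0.633333 + 0.316667 = 0.95 m (along the plate) below the hinge at the top edge, so the moment about the hinge is M = F × 0.95 = 9.81243 × 0.95 = 9.32181 kN·m.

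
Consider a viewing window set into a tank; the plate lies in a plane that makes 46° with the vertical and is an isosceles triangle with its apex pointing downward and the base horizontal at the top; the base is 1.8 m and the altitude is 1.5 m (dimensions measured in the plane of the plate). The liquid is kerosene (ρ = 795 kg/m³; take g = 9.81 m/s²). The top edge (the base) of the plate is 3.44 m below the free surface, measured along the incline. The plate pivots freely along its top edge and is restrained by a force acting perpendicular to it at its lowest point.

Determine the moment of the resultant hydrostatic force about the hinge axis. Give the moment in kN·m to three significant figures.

γ = ρg = 795 × 9.81 / 1000 = 7.79895 kN/m³.
The plate makes 46° with the vertical, i.e. θ = 90° − 46° = 44° to the horizontal. Measuring y along the incline from the free-surface line, vertical depth h = y·sinθ with sinθ = 0.694658.
With the apex down, the centroid sits h/3 = 1.5/3 = 0.5 m below the base (the top edge), so y_c = 3.44 + 0.5 = 3.94 m and h_c = 3.94 × 0.694658 = 2.73695 m.
A = ½ × 1.8 × 1.5 = 1.35 m².
Resultant F = γ·h_c·A = 7.79895 × 2.73695 × 1.35 = 28.8162 kN.
I_c = b·h³/36 = 1.8 × 1.5³/36 = 0.16875 m⁴.
Centre of pressure: y_p = y_c + I_c/(y_c·A) = 3.94 + 0.16875/(3.94 × 1.35) = 3.94 + 0.0317259 = 3.97173 m along the plane.
The resultant acts 0.5 + 0.0317259 = 0.531726 m (along the plate) below the hinge at the top edge, so the moment about the hinge is M = F × 0.531726 = 28.8162 × 0.531726 = 15.3223 kN·m.

M ≈ 15.3 kN·m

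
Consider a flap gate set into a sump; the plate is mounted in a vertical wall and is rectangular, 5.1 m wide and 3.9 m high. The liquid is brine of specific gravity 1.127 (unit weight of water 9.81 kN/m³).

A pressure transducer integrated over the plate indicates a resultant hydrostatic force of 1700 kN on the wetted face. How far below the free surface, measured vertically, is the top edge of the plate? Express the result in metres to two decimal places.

d_top ≈ 5.78 m

γ = 1.127 × 9.81 = 11.05587 kN/m³.
A = 5.1 × 3.9 = 19.89 m².
From F = γ·h_c·A, the centroid depth is h_c = 1700/(11.05587 × 19.89) = 7.73074 m.
The centroid lies 3.9/2 = 1.95 m below the top edge, so the top edge sits at h_top = 7.73074 − 1.95 = 5.78074 m below the surface.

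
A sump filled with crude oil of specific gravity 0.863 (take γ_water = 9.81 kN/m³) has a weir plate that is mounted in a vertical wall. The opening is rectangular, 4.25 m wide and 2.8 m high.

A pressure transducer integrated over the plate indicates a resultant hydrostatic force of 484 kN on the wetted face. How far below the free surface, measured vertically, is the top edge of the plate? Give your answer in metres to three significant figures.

γ = 0.863 × 9.81 = 8.46603 kN/m³.
A = 4.25 × 2.8 = 11.9 m².
From F = γ·h_c·A, the centroid depth is h_c = 484/(8.46603 × 11.9) = 4.80417 m.
The centroid lies 2.8/2 = 1.4 m below the top edge, so the top edge sits at h_top = 4.80417 − 1.4 = 3.40417 m below the surface.

d_top ≈ 3.40 m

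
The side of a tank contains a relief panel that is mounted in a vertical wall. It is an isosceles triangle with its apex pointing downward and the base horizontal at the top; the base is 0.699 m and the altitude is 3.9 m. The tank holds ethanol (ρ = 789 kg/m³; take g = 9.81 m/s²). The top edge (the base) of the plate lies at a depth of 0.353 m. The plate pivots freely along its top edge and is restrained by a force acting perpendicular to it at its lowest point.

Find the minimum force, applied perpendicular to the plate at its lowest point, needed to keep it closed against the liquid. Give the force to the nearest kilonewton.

γ = ρg = 789 × 9.81 / 1000 = 7.74009 kN/m³.
With the apex down, the centroid sits h/3 = 3.9/3 = 1.3 m below the base (the top edge), so the centroid depth is h_c = 0.353 + 1.3 = 1.653 m.
A = ½ × 0.699 × 3.9 = 1.36305 m².
Resultant F = γ·h_c·A = 7.74009 × 1.653 × 1.36305 = 17.4394 kN.
I_c = b·h³/36 = 0.699 × 3.9³/36 = 1.15178 m⁴.
Centre of pressure: y_p = y_c + I_c/(y_c·A) = 1.653 + 1.15178/(1.653 × 1.36305) = 1.653 + 0.511193 = 2.16419 m along the plane.
The resultant acts 1.3 + 0.511193 = 1.81119 m (along the plate) below the hinge at the top edge, so the moment about the hinge is M = F × 1.81119 = 17.4394 × 1.81119 = 31.5861 kN·m.
A normal force at the bottom, 3.9 m from the hinge, must supply this moment: P = 31.5861/3.9 = 8.099 kN.

P ≈ 8 kN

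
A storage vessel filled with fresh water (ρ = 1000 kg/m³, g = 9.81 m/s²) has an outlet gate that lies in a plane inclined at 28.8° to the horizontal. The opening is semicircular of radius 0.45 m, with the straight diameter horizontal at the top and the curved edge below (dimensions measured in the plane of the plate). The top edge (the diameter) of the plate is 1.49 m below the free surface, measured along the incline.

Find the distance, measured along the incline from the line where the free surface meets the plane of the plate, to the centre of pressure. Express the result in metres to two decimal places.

y_p = 1.69 m

γ = ρg = 1000 × 9.81 = 9810 N/m³ = 9.81 kN/m³.
Let θ = 28.8° be the plate's angle to the horizontal; measure y along the incline from where the plane meets the free surface. Vertical depth h = y·sinθ with sinθ = 0.481754.
The centroid of a semicircle lies 4r/(3π) = 0.190986 m from the diameter, here below the top edge, so y_c = 1.49 + 0.190986 = 1.68099 m and h_c = 1.68099 × 0.481754 = 0.809824 m.
A = πr²/2 = π × 0.45²/2 = 0.318086 m².
Resultant F = γ·h_c·A = 9.81 × 0.809824 × 0.318086 = 2.52699 kN.
I_c = (π/8 − 8/(9π))·r⁴ = 0.109757 × 0.45⁴ = 0.00450072 m⁴.
Centre of pressure: y_p = y_c + I_c/(y_c·A) = 1.68099 + 0.00450072/(1.68099 × 0.318086) = 1.68099 + 0.00841729 = 1.68941 m along the plane.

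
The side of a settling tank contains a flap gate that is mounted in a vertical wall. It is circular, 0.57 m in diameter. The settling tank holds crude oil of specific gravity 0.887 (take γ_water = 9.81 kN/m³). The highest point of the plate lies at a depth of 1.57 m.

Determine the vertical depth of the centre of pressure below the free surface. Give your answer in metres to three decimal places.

h_p = 1.866 m

γ = 0.887 × 9.81 = 8.70147 kN/m³.
The centroid is at the centre, 0.285 m below the top of the plate, so the centroid depth is h_c = 1.57 + 0.285 = 1.855 m.
A = π(0.285)² = 0.255176 m².
Resultant F = γ·h_c·A = 8.70147 × 1.855 × 0.255176 = 4.11885 kN.
I_c = πr⁴/4 = π × 0.285⁴/4 = 0.00518166 m⁴.
Centre of pressure: y_p = y_c + I_c/(y_c·A) = 1.855 + 0.00518166/(1.855 × 0.255176) = 1.855 + 0.0109467 = 1.86595 m along the plane.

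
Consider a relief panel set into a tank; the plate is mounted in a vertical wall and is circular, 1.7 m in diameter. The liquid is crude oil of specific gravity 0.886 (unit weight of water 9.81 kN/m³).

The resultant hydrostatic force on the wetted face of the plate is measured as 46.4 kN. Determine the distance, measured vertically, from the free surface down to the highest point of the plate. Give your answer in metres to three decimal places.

d_top ≈ 1.502 m

γ = 0.886 × 9.81 = 8.69166 kN/m³.
A = π(0.85)² = 2.2698 m².
From F = γ·h_c·A, the centroid depth is h_c = 46.4/(8.69166 × 2.2698) = 2.35195 m.
The centroid is at the centre, 0.85 m below the top of the plate, so the highest point sits at h_top = 2.35195 − 0.85 = 1.50195 m below the surface.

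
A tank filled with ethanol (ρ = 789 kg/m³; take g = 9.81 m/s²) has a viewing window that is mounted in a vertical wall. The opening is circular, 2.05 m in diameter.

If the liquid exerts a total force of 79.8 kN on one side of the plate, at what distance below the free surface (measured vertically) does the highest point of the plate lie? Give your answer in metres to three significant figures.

d_top ≈ 2.10 m

γ = ρg = 789 × 9.81 / 1000 = 7.74009 kN/m³.
A = π(1.025)² = 3.30064 m².
From F = γ·h_c·A, the centroid depth is h_c = 79.8/(7.74009 × 3.30064) = 3.12362 m.
The centroid is at the centre, 1.025 m below the top of the plate, so the highest point sits at h_top = 3.12362 − 1.025 = 2.09862 m below the surface.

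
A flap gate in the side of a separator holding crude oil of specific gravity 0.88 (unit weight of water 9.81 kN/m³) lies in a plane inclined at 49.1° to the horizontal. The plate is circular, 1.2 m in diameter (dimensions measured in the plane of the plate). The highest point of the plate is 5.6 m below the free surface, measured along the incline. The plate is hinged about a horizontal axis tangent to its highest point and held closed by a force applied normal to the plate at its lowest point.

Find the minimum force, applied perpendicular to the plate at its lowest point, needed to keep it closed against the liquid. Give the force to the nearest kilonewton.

γ = 0.88 × 9.81 = 8.6328 kN/m³.
Let θ = 49.1° be the plate's angle to the horizontal; measure y along the incline from where the plane meets the free surface. Vertical depth h = y·sinθ with sinθ = 0.755853.
The centroid is at the centre, 0.6 m below the top of the plate, so y_c = 5.6 + 0.6 = 6.2 m and h_c = 6.2 × 0.755853 = 4.68629 m.
A = π(0.6)² = 1.13097 m².
Resultant F = γ·h_c·A = 8.6328 × 4.68629 × 1.13097 = 45.7543 kN.
I_c = πr⁴/4 = π × 0.6⁴/4 = 0.101788 m⁴.
Centre of pressure: y_p = y_c + I_c/(y_c·A) = 6.2 + 0.101788/(6.2 × 1.13097) = 6.2 + 0.0145162 = 6.21452 m along the plane.
The resultant acts 0.6 + 0.0145162 = 0.614516 m (along the plate) below the hinge at the top edge, so the moment about the hinge is M = F × 0.614516 = 45.7543 × 0.614516 = 28.1167 kN·m.
A normal force at the bottom, 1.2 m from the hinge, must supply this moment: P = 28.1167/1.2 = 23.4306 kN.

P ≈ 23 kN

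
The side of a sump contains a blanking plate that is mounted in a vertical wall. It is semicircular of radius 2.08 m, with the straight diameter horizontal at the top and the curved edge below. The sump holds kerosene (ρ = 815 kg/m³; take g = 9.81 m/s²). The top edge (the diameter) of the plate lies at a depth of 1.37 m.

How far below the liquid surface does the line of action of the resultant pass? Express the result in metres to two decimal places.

h_p = 2.39 m

γ = ρg = 815 × 9.81 / 1000 = 7.99515 kN/m³.
The centroid of a semicircle lies 4r/(3π) = 0.882779 m from the diameter, here below the top edge, so the centroid depth is h_c = 1.37 + 0.882779 = 2.25278 m.
A = πr²/2 = π × 2.08²/2 = 6.79589 m².
Resultant F = γ·h_c·A = 7.99515 × 2.25278 × 6.79589 = 122.403 kN.
I_c = (π/8 − 8/(9π))·r⁴ = 0.109757 × 2.08⁴ = 2.0544 m⁴.
Centre of pressure: y_p = y_c + I_c/(y_c·A) = 2.25278 + 2.0544/(2.25278 × 6.79589) = 2.25278 + 0.13419 = 2.38697 m along the plane.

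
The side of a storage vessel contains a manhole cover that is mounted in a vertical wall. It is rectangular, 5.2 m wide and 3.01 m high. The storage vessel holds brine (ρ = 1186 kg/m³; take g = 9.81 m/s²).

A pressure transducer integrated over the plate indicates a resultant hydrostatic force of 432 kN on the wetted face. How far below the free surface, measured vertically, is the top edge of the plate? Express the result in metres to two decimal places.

γ = ρg = 1186 × 9.81 / 1000 = 11.63466 kN/m³.
A = 5.2 × 3.01 = 15.652 m².
From F = γ·h_c·A, the centroid depth is h_c = 432/(11.63466 × 15.652) = 2.37225 m.
The centroid lies 3.01/2 = 1.505 m below the top edge, so the top edge sits at h_top = 2.37225 − 1.505 = 0.86725 m below the surface.

d_top ≈ 0.87 m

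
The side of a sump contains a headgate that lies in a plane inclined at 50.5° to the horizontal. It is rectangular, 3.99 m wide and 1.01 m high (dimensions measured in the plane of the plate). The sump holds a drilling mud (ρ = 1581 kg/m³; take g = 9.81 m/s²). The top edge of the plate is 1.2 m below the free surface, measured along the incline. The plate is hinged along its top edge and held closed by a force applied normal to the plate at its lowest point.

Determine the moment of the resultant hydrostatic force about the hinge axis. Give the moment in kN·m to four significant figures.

γ = ρg = 1581 × 9.81 / 1000 = 15.50961 kN/m³.
Let θ = 50.5° be the plate's angle to the horizontal; measure y along the incline from where the plane meets the free surface. Vertical depth h = y·sinθ with sinθ = 0.771625.
The centroid lies 1.01/2 = 0.505 m below the top edge, so y_c = 1.2 + 0.505 = 1.705 m and h_c = 1.705 × 0.771625 = 1.31562 m.
A = 3.99 × 1.01 = 4.0299 m².
Resultant F = γ·h_c·A = 15.50961 × 1.31562 × 4.0299 = 82.2291 kN.
I_c = b·h³/12 = 3.99 × 1.01³/12 = 0.342575 m⁴.
Centre of pressure: y_p = y_c + I_c/(y_c·A) = 1.705 + 0.342575/(1.705 × 4.0299) = 1.705 + 0.0498582 = 1.75486 m along the plane.
The resultant acts 0.505 + 0.0498582 = 0.554858 m (along the plate) below the hinge at the top edge, so the moment about the hinge is M = F × 0.554858 = 82.2291 × 0.554858 = 45.6255 kN·m.

M ≈ 45.63 kN·m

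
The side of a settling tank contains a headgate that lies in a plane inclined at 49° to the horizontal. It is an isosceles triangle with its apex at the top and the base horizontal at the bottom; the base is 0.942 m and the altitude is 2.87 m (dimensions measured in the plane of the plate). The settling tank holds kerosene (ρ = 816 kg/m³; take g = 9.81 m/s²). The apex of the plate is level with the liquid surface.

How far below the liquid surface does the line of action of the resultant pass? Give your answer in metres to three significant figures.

γ = ρg = 816 × 9.81 / 1000 = 8.00496 kN/m³.
Let θ = 49° be the plate's angle to the horizontal; measure y along the incline from where the plane meets the free surface. Vertical depth h = y·sinθ with sinθ = 0.754710.
With the apex up, the centroid sits 2h/3 = 2 × 2.87/3 = 1.91333 m below the apex, so y_c = 1.91333 m and h_c = 1.91333 × 0.754710 = 1.44401 m.
A = ½ × 0.942 × 2.87 = 1.35177 m².
Resultant F = γ·h_c·A = 8.00496 × 1.44401 × 1.35177 = 15.6254 kN.
I_c = b·h³/36 = 0.942 × 2.87³/36 = 0.618577 m⁴.
Centre of pressure: y_p = y_c + I_c/(y_c·A) = 1.91333 + 0.618577/(1.91333 × 1.35177) = 1.91333 + 0.239167 = 2.1525 m along the plane.
Vertically, h_p = y_p·sinθ = 2.1525 × 0.754710 = 1.62451 m.

h_p = 1.62 m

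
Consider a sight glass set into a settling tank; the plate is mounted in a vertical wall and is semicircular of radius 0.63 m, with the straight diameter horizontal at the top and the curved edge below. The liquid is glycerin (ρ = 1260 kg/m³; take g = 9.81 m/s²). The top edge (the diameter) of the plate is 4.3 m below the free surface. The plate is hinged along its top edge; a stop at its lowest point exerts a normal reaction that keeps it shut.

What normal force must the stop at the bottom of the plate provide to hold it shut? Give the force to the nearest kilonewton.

γ = ρg = 1260 × 9.81 / 1000 = 12.3606 kN/m³.
The centroid of a semicircle lies 4r/(3π) = 0.26738 m from the diameter, here below the top edge, so the centroid depth is h_c = 4.3 + 0.26738 = 4.56738 m.
A = πr²/2 = π × 0.63²/2 = 0.623449 m².
Resultant F = γ·h_c·A = 12.3606 × 4.56738 × 0.623449 = 35.1972 kN.
I_c = (π/8 − 8/(9π))·r⁴ = 0.109757 × 0.63⁴ = 0.01729 m⁴.
Centre of pressure: y_p = y_c + I_c/(y_c·A) = 4.56738 + 0.01729/(4.56738 × 0.623449) = 4.56738 + 0.00607193 = 4.57345 m along the plane.
The resultant acts 0.26738 + 0.00607193 = 0.273452 m (along the plate) below the hinge at the top edge, so the moment about the hinge is M = F × 0.273452 = 35.1972 × 0.273452 = 9.62474 kN·m.
A normal force at the bottom, 0.63 m from the hinge, must supply this moment: P = 9.62474/0.63 = 15.2774 kN.

P ≈ 15 kN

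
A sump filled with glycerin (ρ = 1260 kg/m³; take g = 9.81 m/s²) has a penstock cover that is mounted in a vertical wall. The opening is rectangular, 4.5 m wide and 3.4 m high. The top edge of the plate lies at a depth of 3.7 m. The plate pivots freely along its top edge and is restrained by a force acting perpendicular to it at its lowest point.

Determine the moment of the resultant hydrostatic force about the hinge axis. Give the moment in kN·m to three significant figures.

γ = ρg = 1260 × 9.81 / 1000 = 12.3606 kN/m³.
The centroid lies 3.4/2 = 1.7 m below the top edge, so the centroid depth is h_c = 3.7 + 1.7 = 5.4 m.
A = 4.5 × 3.4 = 15.3 m².
Resultant F = γ·h_c·A = 12.3606 × 5.4 × 15.3 = 1021.23 kN.
I_c = b·h³/12 = 4.5 × 3.4³/12 = 14.739 m⁴.
Centre of pressure: y_p = y_c + I_c/(y_c·A) = 5.4 + 14.739/(5.4 × 15.3) = 5.4 + 0.178395 = 5.5784 m along the plane.
The resultant acts 1.7 + 0.178395 = 1.8784 m (along the plate) below the hinge at the top edge, so the moment about the hinge is M = F × 1.8784 = 1021.23 × 1.8784 = 1918.28 kN·m.

M ≈ 1920 kN·m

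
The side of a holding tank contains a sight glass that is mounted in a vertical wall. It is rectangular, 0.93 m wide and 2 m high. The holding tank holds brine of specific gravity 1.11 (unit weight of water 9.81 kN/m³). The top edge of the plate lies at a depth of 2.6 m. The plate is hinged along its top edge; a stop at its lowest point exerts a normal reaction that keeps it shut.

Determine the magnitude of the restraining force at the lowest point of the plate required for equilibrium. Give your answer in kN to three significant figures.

P ≈ 39.8 kN

γ = 1.11 × 9.81 = 10.8891 kN/m³.
The centroid lies 2/2 = 1 m below the top edge, so the centroid depth is h_c = 2.6 + 1 = 3.6 m.
A = 0.93 × 2 = 1.86 m².
Resultant F = γ·h_c·A = 10.8891 × 3.6 × 1.86 = 72.9134 kN.
I_c = b·h³/12 = 0.93 × 2³/12 = 0.62 m⁴.
Centre of pressure: y_p = y_c + I_c/(y_c·A) = 3.6 + 0.62/(3.6 × 1.86) = 3.6 + 0.0925926 = 3.69259 m along the plane.
The resultant acts 1 + 0.0925926 = 1.09259 m (along the plate) below the hinge at the top edge, so the moment about the hinge is M = F × 1.09259 = 72.9134 × 1.09259 = 79.6645 kN·m.
A normal force at the bottom, 2 m from the hinge, must supply this moment: P = 79.6645/2 = 39.8323 kN.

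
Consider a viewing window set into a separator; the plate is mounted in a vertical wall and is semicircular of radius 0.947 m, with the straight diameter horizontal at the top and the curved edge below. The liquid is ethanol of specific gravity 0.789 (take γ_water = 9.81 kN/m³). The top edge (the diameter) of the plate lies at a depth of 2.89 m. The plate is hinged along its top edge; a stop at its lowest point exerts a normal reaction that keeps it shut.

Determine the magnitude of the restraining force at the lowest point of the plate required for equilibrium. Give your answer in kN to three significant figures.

P ≈ 16.0 kN

γ = 0.789 × 9.81 = 7.74009 kN/m³.
The centroid of a semicircle lies 4r/(3π) = 0.401919 m from the diameter, here below the top edge, so the centroid depth is h_c = 2.89 + 0.401919 = 3.29192 m.
A = πr²/2 = π × 0.947²/2 = 1.4087 m².
Resultant F = γ·h_c·A = 7.74009 × 3.29192 × 1.4087 = 35.8933 kN.
I_c = (π/8 − 8/(9π))·r⁴ = 0.109757 × 0.947⁴ = 0.0882739 m⁴.
Centre of pressure: y_p = y_c + I_c/(y_c·A) = 3.29192 + 0.0882739/(3.29192 × 1.4087) = 3.29192 + 0.0190355 = 3.31096 m along the plane.
The resultant acts 0.401919 + 0.0190355 = 0.420955 m (along the plate) below the hinge at the top edge, so the moment about the hinge is M = F × 0.420955 = 35.8933 × 0.420955 = 15.1095 kN·m.
A normal force at the bottom, 0.947 m from the hinge, must supply this moment: P = 15.1095/0.947 = 15.9551 kN.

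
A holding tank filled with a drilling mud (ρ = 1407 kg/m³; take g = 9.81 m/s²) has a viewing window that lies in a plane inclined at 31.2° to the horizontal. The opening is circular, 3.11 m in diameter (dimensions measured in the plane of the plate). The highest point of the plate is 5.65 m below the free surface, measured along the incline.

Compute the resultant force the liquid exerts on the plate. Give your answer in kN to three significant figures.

γ = ρg = 1407 × 9.81 / 1000 = 13.80267 kN/m³.
Let θ = 31.2° be the plate's angle to the horizontal; measure y along the incline from where the plane meets the free surface. Vertical depth h = y·sinθ with sinθ = 0.518027.
The centroid is at the centre, 1.555 m below the top of the plate, so y_c = 5.65 + 1.555 = 7.205 m and h_c = 7.205 × 0.518027 = 3.73238 m.
A = π(1.555)² = 7.59645 m².
Resultant F = γ·h_c·A = 13.80267 × 3.73238 × 7.59645 = 391.345 kN.

F ≈ 391 kN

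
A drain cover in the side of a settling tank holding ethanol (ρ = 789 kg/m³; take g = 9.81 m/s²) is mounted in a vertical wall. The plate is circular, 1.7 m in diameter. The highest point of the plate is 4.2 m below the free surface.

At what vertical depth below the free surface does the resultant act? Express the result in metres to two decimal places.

h_p = 5.09 m

γ = ρg = 789 × 9.81 / 1000 = 7.74009 kN/m³.
The centroid is at the centre, 0.85 m below the top of the plate, so the centroid depth is h_c = 4.2 + 0.85 = 5.05 m.
A = π(0.85)² = 2.2698 m².
Resultant F = γ·h_c·A = 7.74009 × 5.05 × 2.2698 = 88.7207 kN.
I_c = πr⁴/4 = π × 0.85⁴/4 = 0.409983 m⁴.
Centre of pressure: y_p = y_c + I_c/(y_c·A) = 5.05 + 0.409983/(5.05 × 2.2698) = 5.05 + 0.0357674 = 5.08577 m along the plane.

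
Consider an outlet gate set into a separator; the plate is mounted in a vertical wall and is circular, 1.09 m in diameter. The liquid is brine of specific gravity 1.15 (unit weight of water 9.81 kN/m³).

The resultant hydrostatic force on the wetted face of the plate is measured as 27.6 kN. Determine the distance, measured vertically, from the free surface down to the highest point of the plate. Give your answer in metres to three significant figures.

d_top ≈ 2.08 m

γ = 1.15 × 9.81 = 11.2815 kN/m³.
A = π(0.545)² = 0.933132 m².
From F = γ·h_c·A, the centroid depth is h_c = 27.6/(11.2815 × 0.933132) = 2.6218 m.
The centroid is at the centre, 0.545 m below the top of the plate, so the highest point sits at h_top = 2.6218 − 0.545 = 2.0768 m below the surface.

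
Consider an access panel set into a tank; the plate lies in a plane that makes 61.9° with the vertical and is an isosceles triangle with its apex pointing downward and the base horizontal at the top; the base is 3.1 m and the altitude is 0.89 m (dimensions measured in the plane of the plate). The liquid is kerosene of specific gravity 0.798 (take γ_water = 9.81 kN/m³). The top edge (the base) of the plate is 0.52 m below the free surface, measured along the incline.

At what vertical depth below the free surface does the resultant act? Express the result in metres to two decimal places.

h_p = 0.41 m

γ = 0.798 × 9.81 = 7.82838 kN/m³.
The plate makes 61.9° with the vertical, i.e. θ = 90° − 61.9° = 28.1° to the horizontal. Measuring y along the incline from the free-surface line, vertical depth h = y·sinθ with sinθ = 0.471012.
With the apex down, the centroid sits h/3 = 0.89/3 = 0.296667 m below the base (the top edge), so y_c = 0.52 + 0.296667 = 0.816667 m and h_c = 0.816667 × 0.471012 = 0.38466 m.
A = ½ × 3.1 × 0.89 = 1.3795 m².
Resultant F = γ·h_c·A = 7.82838 × 0.38466 × 1.3795 = 4.15404 kN.
I_c = b·h³/36 = 3.1 × 0.89³/36 = 0.0607057 m⁴.
Centre of pressure: y_p = y_c + I_c/(y_c·A) = 0.816667 + 0.0607057/(0.816667 × 1.3795) = 0.816667 + 0.0538844 = 0.870551 m along the plane.
Vertically, h_p = y_p·sinθ = 0.870551 × 0.471012 = 0.41004 m.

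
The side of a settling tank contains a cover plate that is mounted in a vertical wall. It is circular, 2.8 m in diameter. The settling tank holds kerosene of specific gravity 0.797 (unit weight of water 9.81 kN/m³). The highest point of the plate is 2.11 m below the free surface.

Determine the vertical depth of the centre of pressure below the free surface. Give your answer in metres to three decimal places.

h_p = 3.650 m

γ = 0.797 × 9.81 = 7.81857 kN/m³.
The centroid is at the centre, 1.4 m below the top of the plate, so the centroid depth is h_c = 2.11 + 1.4 = 3.51 m.
A = π(1.4)² = 6.15752 m².
Resultant F = γ·h_c·A = 7.81857 × 3.51 × 6.15752 = 168.982 kN.
I_c = πr⁴/4 = π × 1.4⁴/4 = 3.01719 m⁴.
Centre of pressure: y_p = y_c + I_c/(y_c·A) = 3.51 + 3.01719/(3.51 × 6.15752) = 3.51 + 0.139601 = 3.6496 m along the plane.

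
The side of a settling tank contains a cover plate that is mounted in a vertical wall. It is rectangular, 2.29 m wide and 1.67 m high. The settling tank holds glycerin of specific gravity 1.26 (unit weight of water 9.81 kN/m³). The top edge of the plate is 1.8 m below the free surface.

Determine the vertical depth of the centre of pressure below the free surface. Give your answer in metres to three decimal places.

h_p = 2.723 m

γ = 1.26 × 9.81 = 12.3606 kN/m³.
The centroid lies 1.67/2 = 0.835 m below the top edge, so the centroid depth is h_c = 1.8 + 0.835 = 2.635 m.
A = 2.29 × 1.67 = 3.8243 m².
Resultant F = γ·h_c·A = 12.3606 × 2.635 × 3.8243 = 124.558 kN.
I_c = b·h³/12 = 2.29 × 1.67³/12 = 0.888799 m⁴.
Centre of pressure: y_p = y_c + I_c/(y_c·A) = 2.635 + 0.888799/(2.635 × 3.8243) = 2.635 + 0.0882005 = 2.7232 m along the plane.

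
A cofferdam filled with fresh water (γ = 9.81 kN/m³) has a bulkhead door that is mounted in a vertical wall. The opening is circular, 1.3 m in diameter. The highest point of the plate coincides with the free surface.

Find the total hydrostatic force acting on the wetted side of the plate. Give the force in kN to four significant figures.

F ≈ 8.464 kN

γ = 9.81 kN/m³.
The centroid is at the centre, 0.65 m below the top of the plate, so the centroid depth is h_c = 0.65 m.
A = π(0.65)² = 1.32732 m².
Resultant F = γ·h_c·A = 9.81 × 0.65 × 1.32732 = 8.46366 kN.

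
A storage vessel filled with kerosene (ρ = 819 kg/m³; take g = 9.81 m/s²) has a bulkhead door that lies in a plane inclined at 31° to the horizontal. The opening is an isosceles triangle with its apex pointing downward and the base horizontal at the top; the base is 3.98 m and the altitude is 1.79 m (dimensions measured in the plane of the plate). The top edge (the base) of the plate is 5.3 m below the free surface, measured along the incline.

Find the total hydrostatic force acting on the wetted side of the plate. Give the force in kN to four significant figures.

F ≈ 86.92 kN

γ = ρg = 819 × 9.81 / 1000 = 8.03439 kN/m³.
Let θ = 31° be the plate's angle to the horizontal; measure y along the incline from where the plane meets the free surface. Vertical depth h = y·sinθ with sinθ = 0.515038.
With the apex down, the centroid sits h/3 = 1.79/3 = 0.596667 m below the base (the top edge), so y_c = 5.3 + 0.596667 = 5.89667 m and h_c = 5.89667 × 0.515038 = 3.03701 m.
A = ½ × 3.98 × 1.79 = 3.5621 m².
Resultant F = γ·h_c·A = 8.03439 × 3.03701 × 3.5621 = 86.9171 kN.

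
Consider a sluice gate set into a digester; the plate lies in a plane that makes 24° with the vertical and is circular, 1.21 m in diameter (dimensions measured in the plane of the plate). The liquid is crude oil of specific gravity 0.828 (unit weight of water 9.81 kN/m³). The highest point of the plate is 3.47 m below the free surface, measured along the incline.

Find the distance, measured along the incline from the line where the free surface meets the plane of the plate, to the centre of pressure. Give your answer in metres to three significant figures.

y_p = 4.10 m

γ = 0.828 × 9.81 = 8.12268 kN/m³.
The plate makes 24° with the vertical, i.e. θ = 90° − 24° = 66° to the horizontal. Measuring y along the incline from the free-surface line, vertical depth h = y·sinθ with sinθ = 0.913545.
The centroid is at the centre, 0.605 m below the top of the plate, so y_c = 3.47 + 0.605 = 4.075 m and h_c = 4.075 × 0.913545 = 3.7227 m.
A = π(0.605)² = 1.1499 m².
Resultant F = γ·h_c·A = 8.12268 × 3.7227 × 1.1499 = 34.771 kN.
I_c = πr⁴/4 = π × 0.605⁴/4 = 0.105223 m⁴.
Centre of pressure: y_p = y_c + I_c/(y_c·A) = 4.075 + 0.105223/(4.075 × 1.1499) = 4.075 + 0.0224555 = 4.09746 m along the plane.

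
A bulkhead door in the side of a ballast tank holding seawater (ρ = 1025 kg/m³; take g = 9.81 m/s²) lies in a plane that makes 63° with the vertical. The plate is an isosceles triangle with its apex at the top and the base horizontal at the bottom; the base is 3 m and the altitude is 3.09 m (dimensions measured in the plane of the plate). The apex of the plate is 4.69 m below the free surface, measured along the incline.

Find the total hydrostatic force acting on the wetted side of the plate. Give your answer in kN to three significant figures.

γ = ρg = 1025 × 9.81 / 1000 = 10.05525 kN/m³.
The plate makes 63° with the vertical, i.e. θ = 90° − 63° = 27° to the horizontal. Measuring y along the incline from the free-surface line, vertical depth h = y·sinθ with sinθ = 0.453990.
With the apex up, the centroid sits 2h/3 = 2 × 3.09/3 = 2.06 m below the apex, so y_c = 4.69 + 2.06 = 6.75 m and h_c = 6.75 × 0.453990 = 3.06443 m.
A = ½ × 3 × 3.09 = 4.635 m².
Resultant F = γ·h_c·A = 10.05525 × 3.06443 × 4.635 = 142.821 kN.

F ≈ 143 kN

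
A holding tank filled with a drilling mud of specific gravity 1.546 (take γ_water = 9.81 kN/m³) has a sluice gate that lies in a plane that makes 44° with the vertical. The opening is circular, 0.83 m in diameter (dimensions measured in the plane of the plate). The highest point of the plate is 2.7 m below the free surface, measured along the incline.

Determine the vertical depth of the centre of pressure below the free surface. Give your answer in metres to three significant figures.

h_p = 2.25 m

γ = 1.546 × 9.81 = 15.16626 kN/m³.
The plate makes 44° with the vertical, i.e. θ = 90° − 44° = 46° to the horizontal. Measuring y along the incline from the free-surface line, vertical depth h = y·sinθ with sinθ = 0.719340.
The centroid is at the centre, 0.415 m below the top of the plate, so y_c = 2.7 + 0.415 = 3.115 m and h_c = 3.115 × 0.719340 = 2.24074 m.
A = π(0.415)² = 0.541061 m².
Resultant F = γ·h_c·A = 15.16626 × 2.24074 × 0.541061 = 18.3872 kN.
I_c = πr⁴/4 = π × 0.415⁴/4 = 0.023296 m⁴.
Centre of pressure: y_p = y_c + I_c/(y_c·A) = 3.115 + 0.023296/(3.115 × 0.541061) = 3.115 + 0.0138222 = 3.12882 m along the plane.
Vertically, h_p = y_p·sinθ = 3.12882 × 0.719340 = 2.25069 m.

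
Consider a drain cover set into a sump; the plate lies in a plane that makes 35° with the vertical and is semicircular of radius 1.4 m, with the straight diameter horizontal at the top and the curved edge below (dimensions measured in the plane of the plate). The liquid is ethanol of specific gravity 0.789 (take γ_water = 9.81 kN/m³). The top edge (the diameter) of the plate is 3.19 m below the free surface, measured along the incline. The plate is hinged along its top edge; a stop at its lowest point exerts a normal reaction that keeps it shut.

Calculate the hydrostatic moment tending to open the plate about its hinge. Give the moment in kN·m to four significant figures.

γ = 0.789 × 9.81 = 7.74009 kN/m³.
The plate makes 35° with the vertical, i.e. θ = 90° − 35° = 55° to the horizontal. Measuring y along the incline from the free-surface line, vertical depth h = y·sinθ with sinθ = 0.819152.
The centroid of a semicircle lies 4r/(3π) = 0.594178 m from the diameter, here below the top edge, so y_c = 3.19 + 0.594178 = 3.78418 m and h_c = 3.78418 × 0.819152 = 3.09982 m.
A = πr²/2 = π × 1.4²/2 = 3.07876 m².
Resultant F = γ·h_c·A = 7.74009 × 3.09982 × 3.07876 = 73.8683 kN.
I_c = (π/8 − 8/(9π))·r⁴ = 0.109757 × 1.4⁴ = 0.421642 m⁴.
Centre of pressure: y_p = y_c + I_c/(y_c·A) = 3.78418 + 0.421642/(3.78418 × 3.07876) = 3.78418 + 0.0361906 = 3.82037 m along the plane.
The resultant acts 0.594178 + 0.0361906 = 0.630369 m (along the plate) below the hinge at the top edge, so the moment about the hinge is M = F × 0.630369 = 73.8683 × 0.630369 = 46.5643 kN·m.

M ≈ 46.56 kN·m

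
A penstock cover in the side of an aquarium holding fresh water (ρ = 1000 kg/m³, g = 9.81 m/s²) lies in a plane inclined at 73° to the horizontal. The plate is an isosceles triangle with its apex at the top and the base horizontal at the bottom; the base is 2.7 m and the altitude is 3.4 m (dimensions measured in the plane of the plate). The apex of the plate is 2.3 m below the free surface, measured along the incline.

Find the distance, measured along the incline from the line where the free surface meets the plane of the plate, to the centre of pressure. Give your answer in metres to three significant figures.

y_p = 4.71 m

γ = ρg = 1000 × 9.81 = 9810 N/m³ = 9.81 kN/m³.
Let θ = 73° be the plate's angle to the horizontal; measure y along the incline from where the plane meets the free surface. Vertical depth h = y·sinθ with sinθ = 0.956305.
With the apex up, the centroid sits 2h/3 = 2 × 3.4/3 = 2.26667 m below the apex, so y_c = 2.3 + 2.26667 = 4.56667 m and h_c = 4.56667 × 0.956305 = 4.36713 m.
A = ½ × 2.7 × 3.4 = 4.59 m².
Resultant F = γ·h_c·A = 9.81 × 4.36713 × 4.59 = 196.643 kN.
I_c = b·h³/36 = 2.7 × 3.4³/36 = 2.9478 m⁴.
Centre of pressure: y_p = y_c + I_c/(y_c·A) = 4.56667 + 2.9478/(4.56667 × 4.59) = 4.56667 + 0.140633 = 4.7073 m along the plane.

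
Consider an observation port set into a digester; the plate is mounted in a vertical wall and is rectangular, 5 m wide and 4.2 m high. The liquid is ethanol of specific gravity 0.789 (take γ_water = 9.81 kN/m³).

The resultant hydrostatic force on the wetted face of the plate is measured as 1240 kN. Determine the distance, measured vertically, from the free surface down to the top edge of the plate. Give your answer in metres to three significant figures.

d_top ≈ 5.53 m

γ = 0.789 × 9.81 = 7.74009 kN/m³.
A = 5 × 4.2 = 21 m².
From F = γ·h_c·A, the centroid depth is h_c = 1240/(7.74009 × 21) = 7.6288 m.
The centroid lies 4.2/2 = 2.1 m below the top edge, so the top edge sits at h_top = 7.6288 − 2.1 = 5.5288 m below the surface.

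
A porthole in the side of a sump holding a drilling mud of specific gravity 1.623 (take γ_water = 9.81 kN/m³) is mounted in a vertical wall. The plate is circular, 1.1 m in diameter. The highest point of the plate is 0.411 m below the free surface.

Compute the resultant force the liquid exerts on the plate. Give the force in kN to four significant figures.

F ≈ 14.54 kN

γ = 1.623 × 9.81 = 15.92163 kN/m³.
The centroid is at the centre, 0.55 m below the top of the plate, so the centroid depth is h_c = 0.411 + 0.55 = 0.961 m.
A = π(0.55)² = 0.950332 m².
Resultant F = γ·h_c·A = 15.92163 × 0.961 × 0.950332 = 14.5407 kN.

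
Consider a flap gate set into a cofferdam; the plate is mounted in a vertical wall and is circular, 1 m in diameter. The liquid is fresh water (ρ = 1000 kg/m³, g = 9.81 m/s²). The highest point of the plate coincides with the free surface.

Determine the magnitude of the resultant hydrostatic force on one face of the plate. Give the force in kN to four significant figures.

F ≈ 3.852 kN

γ = ρg = 1000 × 9.81 = 9810 N/m³ = 9.81 kN/m³.
The centroid is at the centre, 0.5 m below the top of the plate, so the centroid depth is h_c = 0.5 m.
A = π(0.5)² = 0.785398 m².
Resultant F = γ·h_c·A = 9.81 × 0.5 × 0.785398 = 3.85238 kN.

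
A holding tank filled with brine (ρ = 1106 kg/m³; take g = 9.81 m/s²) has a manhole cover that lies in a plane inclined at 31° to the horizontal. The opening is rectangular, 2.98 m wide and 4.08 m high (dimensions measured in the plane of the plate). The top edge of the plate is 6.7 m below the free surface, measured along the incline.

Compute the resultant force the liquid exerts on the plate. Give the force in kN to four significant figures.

F ≈ 593.8 kN

γ = ρg = 1106 × 9.81 / 1000 = 10.84986 kN/m³.
Let θ = 31° be the plate's angle to the horizontal; measure y along the incline from where the plane meets the free surface. Vertical depth h = y·sinθ with sinθ = 0.515038.
The centroid lies 4.08/2 = 2.04 m below the top edge, so y_c = 6.7 + 2.04 = 8.74 m and h_c = 8.74 × 0.515038 = 4.50143 m.
A = 2.98 × 4.08 = 12.1584 m².
Resultant F = γ·h_c·A = 10.84986 × 4.50143 × 12.1584 = 593.815 kN.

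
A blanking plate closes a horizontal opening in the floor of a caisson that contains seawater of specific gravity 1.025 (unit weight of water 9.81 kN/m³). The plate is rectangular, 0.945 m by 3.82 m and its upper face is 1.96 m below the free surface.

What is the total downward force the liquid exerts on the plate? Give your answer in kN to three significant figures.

F ≈ 71.1 kN

γ = 1.025 × 9.81 = 10.05525 kN/m³.
The plate is horizontal, so pressure is uniform at p = γ·h = 10.05525 × 1.96 = 19.7083 kN/m².
A = 0.945 × 3.82 = 3.6099 m².
F = p·A = 19.7083 × 3.6099 = 71.145 kN.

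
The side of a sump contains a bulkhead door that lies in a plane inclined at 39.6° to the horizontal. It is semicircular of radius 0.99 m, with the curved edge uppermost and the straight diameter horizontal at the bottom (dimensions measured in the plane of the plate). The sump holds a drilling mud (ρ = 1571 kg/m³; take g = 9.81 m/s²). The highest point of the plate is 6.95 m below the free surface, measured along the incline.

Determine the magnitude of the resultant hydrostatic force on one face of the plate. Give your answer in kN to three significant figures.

γ = ρg = 1571 × 9.81 / 1000 = 15.41151 kN/m³.
Let θ = 39.6° be the plate's angle to the horizontal; measure y along the incline from where the plane meets the free surface. Vertical depth h = y·sinθ with sinθ = 0.637424.
The centroid lies 4r/(3π) = 0.420169 m above the diameter, so r − 4r/(3π) = 0.99 − 0.420169 = 0.569831 m below the topmost point, so y_c = 6.95 + 0.569831 = 7.51983 m and h_c = 7.51983 × 0.637424 = 4.79332 m.
A = πr²/2 = π × 0.99²/2 = 1.53954 m².
Resultant F = γ·h_c·A = 15.41151 × 4.79332 × 1.53954 = 113.729 kN.

F ≈ 114 kN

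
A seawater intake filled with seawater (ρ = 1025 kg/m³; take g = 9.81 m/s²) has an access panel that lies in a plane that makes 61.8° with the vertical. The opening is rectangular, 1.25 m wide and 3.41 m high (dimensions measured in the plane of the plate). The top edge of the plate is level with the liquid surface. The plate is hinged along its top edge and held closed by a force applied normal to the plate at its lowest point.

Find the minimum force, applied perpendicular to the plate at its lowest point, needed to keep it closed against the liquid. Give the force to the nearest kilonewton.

γ = ρg = 1025 × 9.81 / 1000 = 10.05525 kN/m³.
The plate makes 61.8° with the vertical, i.e. θ = 90° − 61.8° = 28.2° to the horizontal. Measuring y along the incline from the free-surface line, vertical depth h = y·sinθ with sinθ = 0.472551.
The centroid lies 3.41/2 = 1.705 m below the top edge, so y_c = 1.705 m and h_c = 1.705 × 0.472551 = 0.805699 m.
A = 1.25 × 3.41 = 4.2625 m².
Resultant F = γ·h_c·A = 10.05525 × 0.805699 × 4.2625 = 34.5327 kN.
I_c = b·h³/12 = 1.25 × 3.41³/12 = 4.1304 m⁴.
Centre of pressure: y_p = y_c + I_c/(y_c·A) = 1.705 + 4.1304/(1.705 × 4.2625) = 1.705 + 0.568334 = 2.27333 m along the plane.
The resultant acts 1.705 + 0.568334 = 2.27333 m (along the plate) below the hinge at the top edge, so the moment about the hinge is M = F × 2.27333 = 34.5327 × 2.27333 = 78.5042 kN·m.
A normal force at the bottom, 3.41 m from the hinge, must supply this moment: P = 78.5042/3.41 = 23.0218 kN.

P ≈ 23 kN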